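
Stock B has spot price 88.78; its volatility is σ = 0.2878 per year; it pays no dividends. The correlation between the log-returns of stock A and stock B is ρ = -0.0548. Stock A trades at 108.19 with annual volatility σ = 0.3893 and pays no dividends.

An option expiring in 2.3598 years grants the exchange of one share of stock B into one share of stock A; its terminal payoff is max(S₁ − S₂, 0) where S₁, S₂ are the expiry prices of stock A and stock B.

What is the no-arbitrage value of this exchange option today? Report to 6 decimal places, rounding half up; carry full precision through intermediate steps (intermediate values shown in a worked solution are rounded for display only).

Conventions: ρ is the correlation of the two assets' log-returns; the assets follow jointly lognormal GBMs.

exchange price = 39.896386

σ_eff = √(σ₁² + σ₂² − 2ρσ₁σ₂) = √(0.3893² + 0.2878² − 2·-0.0548·0.3893·0.2878) = 0.496652
d₁ = (ln(S₁/S₂) + (q₂ − q₁ + σ_eff²/2)T) / (σ_eff√T) = (ln(108.19/88.78) + (0.0 − 0.0 + 0.123331)·2.3598) / 0.762939 = 0.640635
d₂ = d₁ − σ_eff√T = 0.640635 − 0.762939 = -0.122304
N(d₁) = 0.739120,  N(d₂) = 0.451329
V = S₁·e^{−q₁T}·N(d₁) − S₂·e^{−q₂T}·N(d₂) = 79.965402 − 40.069016 = 39.896386
Key observation: pricing in stock B-units makes this a unit-strike call on the ratio S₁/S₂ — the risk-free rate cancels and cannot affect the value.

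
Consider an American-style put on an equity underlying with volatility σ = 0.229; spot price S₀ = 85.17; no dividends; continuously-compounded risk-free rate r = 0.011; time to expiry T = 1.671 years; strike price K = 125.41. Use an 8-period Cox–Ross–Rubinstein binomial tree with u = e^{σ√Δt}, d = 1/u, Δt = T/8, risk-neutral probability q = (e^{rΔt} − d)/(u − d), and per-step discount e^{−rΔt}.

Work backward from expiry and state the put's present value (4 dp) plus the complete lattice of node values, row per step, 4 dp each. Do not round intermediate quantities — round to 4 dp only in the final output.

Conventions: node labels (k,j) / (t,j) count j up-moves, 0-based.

price = 40.5759
tree:
40.5759
48.7032 32.1324
56.3255 40.2595 23.6491
63.1904 48.7032 31.4783 15.4422
69.3731 56.3255 40.2400 22.3176 8.2097
74.9414 63.1904 48.7032 30.8430 13.3645 2.7713
79.9564 69.3731 56.3255 40.2400 20.9272 5.3918 0.0000
84.4731 74.9414 63.1904 48.7032 30.8430 10.4901 0.0000 0.0000
88.5409 79.9564 69.3731 56.3255 40.2400 20.4092 0.0000 0.0000 0.0000

params: Δt=0.20888 u=1.11033 d=0.90063 q=0.48483 e^(-rΔt)=0.99771
t_8 payoffs: 88.5409 79.9564 69.3731 56.3255 40.2400 20.4092 0.0000 0.0000 0.0000
k=7: node(7,0) S=40.9369 payoff=84.4731 vs cont=84.1853 → 84.4731 [stop]  node(7,1) S=50.4686 payoff=74.9414 vs cont=74.6536 → 74.9414 [stop]  node(7,2) S=62.2196 payoff=63.1904 vs cont=62.9025 → 63.1904 [stop]  node(7,3) S=76.7068 payoff=48.7032 vs cont=48.4154 → 48.7032 [stop]  node(7,4) S=94.5670 payoff=30.8430 vs cont=30.5552 → 30.8430 [stop]  node(7,5) S=116.5858 payoff=8.8242 vs cont=10.4901 → 10.4901 [wait]  node(7,6) S=143.7315 payoff=0.0000 vs cont=0.0000 → 0.0000 [wait]  node(7,7) S=177.1977 payoff=0.0000 vs cont=0.0000 → 0.0000 [wait]
k=6: node(6,0) S=45.4536 payoff=79.9564 vs cont=79.6686 → 79.9564 [stop]  node(6,1) S=56.0369 payoff=69.3731 vs cont=69.0852 → 69.3731 [stop]  node(6,2) S=69.0845 payoff=56.3255 vs cont=56.0377 → 56.3255 [stop]  node(6,3) S=85.1700 payoff=40.2400 vs cont=39.9522 → 40.2400 [stop]  node(6,4) S=105.0008 payoff=20.4092 vs cont=20.9272 → 20.9272 [wait]  node(6,5) S=129.4490 payoff=0.0000 vs cont=5.3918 → 5.3918 [wait]  node(6,6) S=159.5897 payoff=0.0000 vs cont=0.0000 → 0.0000 [wait]
k=5: node(5,0) S=50.4686 payoff=74.9414 vs cont=74.6536 → 74.9414 [stop]  node(5,1) S=62.2196 payoff=63.1904 vs cont=62.9025 → 63.1904 [stop]  node(5,2) S=76.7068 payoff=48.7032 vs cont=48.4154 → 48.7032 [stop]  node(5,3) S=94.5670 payoff=30.8430 vs cont=30.8057 → 30.8430 [stop]  node(5,4) S=116.5858 payoff=8.8242 vs cont=13.3645 → 13.3645 [wait]  node(5,5) S=143.7315 payoff=0.0000 vs cont=2.7713 → 2.7713 [wait]
k=4: node(4,0) S=56.0369 payoff=69.3731 vs cont=69.0852 → 69.3731 [stop]  node(4,1) S=69.0845 payoff=56.3255 vs cont=56.0377 → 56.3255 [stop]  node(4,2) S=85.1700 payoff=40.2400 vs cont=39.9522 → 40.2400 [stop]  node(4,3) S=105.0008 payoff=20.4092 vs cont=22.3176 → 22.3176 [wait]  node(4,4) S=129.4490 payoff=0.0000 vs cont=8.2097 → 8.2097 [wait]
k=3: node(3,0) S=62.2196 payoff=63.1904 vs cont=62.9025 → 63.1904 [stop]  node(3,1) S=76.7068 payoff=48.7032 vs cont=48.4154 → 48.7032 [stop]  node(3,2) S=94.5670 payoff=30.8430 vs cont=31.4783 → 31.4783 [wait]  node(3,3) S=116.5858 payoff=8.8242 vs cont=15.4422 → 15.4422 [wait]
k=2: node(2,0) S=69.0845 payoff=56.3255 vs cont=56.0377 → 56.3255 [stop]  node(2,1) S=85.1700 payoff=40.2400 vs cont=40.2595 → 40.2595 [wait]  node(2,2) S=105.0008 payoff=20.4092 vs cont=23.6491 → 23.6491 [wait]
k=1: node(1,0) S=76.7068 payoff=48.7032 vs cont=48.4249 → 48.7032 [stop]  node(1,1) S=94.5670 payoff=30.8430 vs cont=32.1324 → 32.1324 [wait]
k=0: node(0,0) S=85.1700 payoff=40.2400 vs cont=40.5759 → 40.5759 [wait]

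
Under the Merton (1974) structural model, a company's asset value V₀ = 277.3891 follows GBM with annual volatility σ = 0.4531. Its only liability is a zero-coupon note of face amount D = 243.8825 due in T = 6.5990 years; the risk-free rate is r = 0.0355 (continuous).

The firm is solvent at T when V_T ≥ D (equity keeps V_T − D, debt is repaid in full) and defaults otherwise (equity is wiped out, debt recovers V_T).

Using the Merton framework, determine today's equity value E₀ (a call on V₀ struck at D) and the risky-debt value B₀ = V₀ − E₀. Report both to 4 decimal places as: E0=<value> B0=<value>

Equity is a call on the firm's assets struck at D = 243.8825:
d₁ = [ln(V₀/D) + (r + σ²/2)T] / (σ√T)
   = [ln(277.3891/243.8825) + (0.0355 + 0.5·0.4531²)·6.5990] / (0.4531·√6.5990)
   = [0.128735 + 0.911651] / 1.163947 = 0.893843
d₂ = d₁ − σ√T = 0.893843 − 1.163947 = -0.270104
N(d₁) = 0.814297,  N(d₂) = 0.393540,  e^(−rT) = 0.791153
E₀ = V₀·N(d₁) − D·e^(−rT)·N(d₂)
   = 277.3891·0.814297 − 243.8825·0.791153·0.393540 = 149.944230
B₀ = V₀ − E₀ = 277.3891 − 149.944230 = 127.444870

E0=149.9442 B0=127.4449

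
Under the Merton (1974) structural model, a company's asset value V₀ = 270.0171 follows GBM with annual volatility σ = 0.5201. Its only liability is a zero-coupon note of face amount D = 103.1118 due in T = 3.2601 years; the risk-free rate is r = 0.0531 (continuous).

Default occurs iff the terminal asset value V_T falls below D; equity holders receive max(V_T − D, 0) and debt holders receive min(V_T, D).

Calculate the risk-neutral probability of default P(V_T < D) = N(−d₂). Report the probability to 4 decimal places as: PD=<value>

Apply the equity-as-call identities (strike 103.1118, horizon 3.2601 years):
d₁ = [ln(V₀/D) + (r + σ²/2)T] / (σ√T)
   = [ln(270.0171/103.1118) + (0.0531 + 0.5·0.5201²)·3.2601] / (0.5201·√3.2601)
   = [0.962671 + 0.614046] / 0.939079 = 1.679004
d₂ = d₁ − σ√T = 1.679004 − 0.939079 = 0.739924
risk-neutral PD = N(−d₂) = N(-0.739924) = 0.229673

PD=0.2297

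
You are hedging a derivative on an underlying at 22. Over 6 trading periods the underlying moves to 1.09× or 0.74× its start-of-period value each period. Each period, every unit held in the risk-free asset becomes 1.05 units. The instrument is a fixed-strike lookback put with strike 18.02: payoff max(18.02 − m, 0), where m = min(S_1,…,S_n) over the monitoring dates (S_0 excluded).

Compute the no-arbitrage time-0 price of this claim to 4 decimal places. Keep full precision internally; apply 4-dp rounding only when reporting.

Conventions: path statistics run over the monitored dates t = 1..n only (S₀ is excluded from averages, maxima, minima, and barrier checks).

Under the martingale measure an up-move has probability p* = 0.8857; value the claim as the probability-weighted average of per-path payoffs, discounted 6 periods at R = 1.05.
Enumerate all 2^6 = 64 price paths (U = up ×1.09, D = down ×0.74); each path with k up-moves has probability p*^k·(1−p*)^(6−k).
DDDDDD: m=3.6125, payoff=14.4075, prob=0.000002
UDDDDD: m=5.3212, payoff=12.6988, prob=0.000017
DUDDDD: m=5.3212, payoff=12.6988, prob=0.000017
UUDDDD: m=7.8380, payoff=10.1820, prob=0.000134
DDUDDD: m=5.3212, payoff=12.6988, prob=0.000017
UDUDDD: m=7.8380, payoff=10.1820, prob=0.000134
DUUDDD: m=7.8380, payoff=10.1820, prob=0.000134
UUUDDD: m=11.5451, payoff=6.4749, prob=0.001037
DDDUDD: m=5.3212, payoff=12.6988, prob=0.000017
UDDUDD: m=7.8380, payoff=10.1820, prob=0.000134
DUDUDD: m=7.8380, payoff=10.1820, prob=0.000134
UUDUDD: m=11.5451, payoff=6.4749, prob=0.001037
DDUUDD: m=7.8380, payoff=10.1820, prob=0.000134
UDUUDD: m=11.5451, payoff=6.4749, prob=0.001037
DUUUDD: m=11.5451, payoff=6.4749, prob=0.001037
UUUUDD: m=17.0056, payoff=1.0144, prob=0.008038
DDDDUD: m=5.3212, payoff=12.6988, prob=0.000017
UDDDUD: m=7.8380, payoff=10.1820, prob=0.000134
DUDDUD: m=7.8380, payoff=10.1820, prob=0.000134
UUDDUD: m=11.5451, payoff=6.4749, prob=0.001037
DDUDUD: m=7.8380, payoff=10.1820, prob=0.000134
UDUDUD: m=11.5451, payoff=6.4749, prob=0.001037
DUUDUD: m=11.5451, payoff=6.4749, prob=0.001037
UUUDUD: m=17.0056, payoff=1.0144, prob=0.008038
DDDUUD: m=7.8380, payoff=10.1820, prob=0.000134
UDDUUD: m=11.5451, payoff=6.4749, prob=0.001037
DUDUUD: m=11.5451, payoff=6.4749, prob=0.001037
UUDUUD: m=17.0056, payoff=1.0144, prob=0.008038
DDUUUD: m=11.5451, payoff=6.4749, prob=0.001037
UDUUUD: m=17.0056, payoff=1.0144, prob=0.008038
DUUUUD: m=16.2800, payoff=1.7400, prob=0.008038
UUUUUD: m=23.9800, payoff=0.0000, prob=0.062296
DDDDDU: m=4.8818, payoff=13.1382, prob=0.000017
UDDDDU: m=7.1908, payoff=10.8292, prob=0.000134
DUDDDU: m=7.1908, payoff=10.8292, prob=0.000134
UUDDDU: m=10.5918, payoff=7.4282, prob=0.001037
DDUDDU: m=7.1908, payoff=10.8292, prob=0.000134
UDUDDU: m=10.5918, payoff=7.4282, prob=0.001037
DUUDDU: m=10.5918, payoff=7.4282, prob=0.001037
UUUDDU: m=15.6015, payoff=2.4185, prob=0.008038
DDDUDU: m=7.1908, payoff=10.8292, prob=0.000134
UDDUDU: m=10.5918, payoff=7.4282, prob=0.001037
DUDUDU: m=10.5918, payoff=7.4282, prob=0.001037
UUDUDU: m=15.6015, payoff=2.4185, prob=0.008038
DDUUDU: m=10.5918, payoff=7.4282, prob=0.001037
UDUUDU: m=15.6015, payoff=2.4185, prob=0.008038
DUUUDU: m=15.6015, payoff=2.4185, prob=0.008038
UUUUDU: m=22.9805, payoff=0.0000, prob=0.062296
DDDDUU: m=6.5970, payoff=11.4230, prob=0.000134
UDDDUU: m=9.7173, payoff=8.3027, prob=0.001037
DUDDUU: m=9.7173, payoff=8.3027, prob=0.001037
UUDDUU: m=14.3133, payoff=3.7067, prob=0.008038
DDUDUU: m=9.7173, payoff=8.3027, prob=0.001037
UDUDUU: m=14.3133, payoff=3.7067, prob=0.008038
DUUDUU: m=14.3133, payoff=3.7067, prob=0.008038
UUUDUU: m=21.0831, payoff=0.0000, prob=0.062296
DDDUUU: m=8.9149, payoff=9.1051, prob=0.001037
UDDUUU: m=13.1314, payoff=4.8886, prob=0.008038
DUDUUU: m=13.1314, payoff=4.8886, prob=0.008038
UUDUUU: m=19.3423, payoff=0.0000, prob=0.062296
DDUUUU: m=12.0472, payoff=5.9728, prob=0.008038
UDUUUU: m=17.7452, payoff=0.2748, prob=0.062296
DUUUUU: m=16.2800, payoff=1.7400, prob=0.062296
UUUUUU: m=23.9800, payoff=0.0000, prob=0.482794
Price = Σ prob·payoff / R^6 = 0.636835 / 1.340096 = 0.4752

price = 0.4752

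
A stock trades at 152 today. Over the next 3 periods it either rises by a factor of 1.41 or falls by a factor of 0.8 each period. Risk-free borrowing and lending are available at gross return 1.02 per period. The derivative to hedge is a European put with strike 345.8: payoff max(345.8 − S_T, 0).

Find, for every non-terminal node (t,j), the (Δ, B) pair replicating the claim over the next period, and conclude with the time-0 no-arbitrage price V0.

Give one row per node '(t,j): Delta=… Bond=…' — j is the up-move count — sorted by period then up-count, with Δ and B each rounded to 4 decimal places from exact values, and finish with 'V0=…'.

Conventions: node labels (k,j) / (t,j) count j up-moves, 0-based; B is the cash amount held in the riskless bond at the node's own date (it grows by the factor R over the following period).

Risk-neutral probability p* = (R−d)/(u−d) = (1.02−0.8)/(1.41−0.8) = 0.3607.
Payoffs at expiry: V(3,0)=267.9760, V(3,1)=208.6352, V(3,2)=104.0470, V(3,3)=0.0000
(2,0): S=97.2800. Δ = (V_up−V_dn)/(S_up−S_dn) = (208.6352−267.9760)/(137.1648−77.8240) = -1.0000. V = [p*·208.6352 + (1−p*)·267.9760]/1.02 = 241.7396. B = V − Δ·S = 339.0196.
(2,1): S=171.4560. Δ = (V_up−V_dn)/(S_up−S_dn) = (104.0470−208.6352)/(241.7530−137.1648) = -1.0000. V = [p*·104.0470 + (1−p*)·208.6352]/1.02 = 167.5636. B = V − Δ·S = 339.0196.
(2,2): S=302.1912. Δ = (V_up−V_dn)/(S_up−S_dn) = (0.0000−104.0470)/(426.0896−241.7530) = -0.5644. V = [p*·0.0000 + (1−p*)·104.0470]/1.02 = 65.2175. B = V − Δ·S = 235.7864.
(1,0): S=121.6000. Δ = (V_up−V_dn)/(S_up−S_dn) = (167.5636−241.7396)/(171.4560−97.2800) = -1.0000. V = [p*·167.5636 + (1−p*)·241.7396]/1.02 = 210.7722. B = V − Δ·S = 332.3722.
(1,1): S=214.3200. Δ = (V_up−V_dn)/(S_up−S_dn) = (65.2175−167.5636)/(302.1912−171.4560) = -0.7829. V = [p*·65.2175 + (1−p*)·167.5636]/1.02 = 128.0901. B = V − Δ·S = 295.8706.
(0,0): S=152.0000. Δ = (V_up−V_dn)/(S_up−S_dn) = (128.0901−210.7722)/(214.3200−121.6000) = -0.8917. V = [p*·128.0901 + (1−p*)·210.7722]/1.02 = 177.4043. B = V − Δ·S = 312.9487.
As a check, the time-0 holding Δ(0,0)·S0 + B(0,0) comes to 177.4043 — exactly V0.

(0,0): Delta=-0.8917 Bond=312.9487
(1,0): Delta=-1.0000 Bond=332.3722
(1,1): Delta=-0.7829 Bond=295.8706
(2,0): Delta=-1.0000 Bond=339.0196
(2,1): Delta=-1.0000 Bond=339.0196
(2,2): Delta=-0.5644 Bond=235.7864
V0=177.4043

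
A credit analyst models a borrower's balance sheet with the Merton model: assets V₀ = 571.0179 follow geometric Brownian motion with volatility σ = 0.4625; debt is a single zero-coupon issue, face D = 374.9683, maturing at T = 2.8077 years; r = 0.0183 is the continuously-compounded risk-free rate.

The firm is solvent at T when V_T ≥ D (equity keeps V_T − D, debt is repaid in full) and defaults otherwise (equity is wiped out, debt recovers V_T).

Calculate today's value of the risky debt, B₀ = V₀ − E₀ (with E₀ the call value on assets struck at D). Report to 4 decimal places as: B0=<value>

B0=300.3968

Equity is a call on the firm's assets struck at D = 374.9683:
d₁ = [ln(V₀/D) + (r + σ²/2)T] / (σ√T)
   = [ln(571.0179/374.9683) + (0.0183 + 0.5·0.4625²)·2.8077] / (0.4625·√2.8077)
   = [0.420579 + 0.351673] / 0.774974 = 0.996488
d₂ = d₁ − σ√T = 0.996488 − 0.774974 = 0.221514
N(d₁) = 0.840493,  N(d₂) = 0.587654,  e^(−rT) = 0.949917
E₀ = V₀·N(d₁) − D·e^(−rT)·N(d₂)
   = 571.0179·0.840493 − 374.9683·0.949917·0.587654 = 270.621137
B₀ = V₀ − E₀ = 571.0179 − 270.621137 = 300.396763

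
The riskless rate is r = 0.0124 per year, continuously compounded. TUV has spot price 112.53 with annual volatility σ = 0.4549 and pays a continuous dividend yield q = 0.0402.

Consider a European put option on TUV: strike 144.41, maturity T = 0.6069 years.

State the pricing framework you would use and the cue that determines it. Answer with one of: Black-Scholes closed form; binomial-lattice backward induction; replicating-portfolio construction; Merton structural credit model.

framework: Black-Scholes closed form

Key observation: a European-exercise option on TUV struck at 144.41 — a GBM underlying with constant parameters — admits an analytic price: the data contain no early exercise, no discrete tree, no debt structure.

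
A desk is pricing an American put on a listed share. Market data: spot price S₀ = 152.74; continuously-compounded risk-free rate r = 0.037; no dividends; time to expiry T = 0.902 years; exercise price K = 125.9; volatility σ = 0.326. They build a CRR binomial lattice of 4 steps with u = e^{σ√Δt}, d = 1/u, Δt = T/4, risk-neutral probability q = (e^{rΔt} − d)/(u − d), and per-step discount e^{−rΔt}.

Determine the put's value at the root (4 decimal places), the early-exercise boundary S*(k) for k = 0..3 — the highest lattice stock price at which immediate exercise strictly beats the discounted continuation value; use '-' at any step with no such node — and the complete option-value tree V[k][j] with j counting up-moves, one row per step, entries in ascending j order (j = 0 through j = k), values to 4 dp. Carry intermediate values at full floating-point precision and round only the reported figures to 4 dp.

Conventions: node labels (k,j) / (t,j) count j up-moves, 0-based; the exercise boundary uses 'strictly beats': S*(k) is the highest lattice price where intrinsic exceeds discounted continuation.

Δt=0.22550, u=1.16743, d=0.85658, q=0.48833, disc=e^(-rΔt)=0.99169
k=4 terminal: V=max(K-S,0) → 43.6709 13.8301 0.0000 0.0000 0.0000
k=3: j=0 S=95.9969 intr=29.9031 cont=28.8570 V=29.9031[EX]; j=1 S=130.8341 intr=0.0000 cont=7.0177 V=7.0177[hold]; j=2 S=178.3137 intr=0.0000 cont=0.0000 V=0.0000[hold]; j=3 S=243.0236 intr=0.0000 cont=0.0000 V=0.0000[hold]  S*(3)=95.9969
k=2: j=0 S=112.0699 intr=13.8301 cont=18.5719 V=18.5719[hold]; j=1 S=152.7400 intr=0.0000 cont=3.5609 V=3.5609[hold]; j=2 S=208.1692 intr=0.0000 cont=0.0000 V=0.0000[hold]  S*(2)=-
k=1: j=0 S=130.8341 intr=0.0000 cont=11.1482 V=11.1482[hold]; j=1 S=178.3137 intr=0.0000 cont=1.8069 V=1.8069[hold]  S*(1)=-
k=0: j=0 S=152.7400 intr=0.0000 cont=6.5318 V=6.5318[hold]  S*(0)=-

price = 6.5318
boundary = - - - 95.9969
tree:
6.5318
11.1482 1.8069
18.5719 3.5609 0.0000
29.9031 7.0177 0.0000 0.0000
43.6709 13.8301 0.0000 0.0000 0.0000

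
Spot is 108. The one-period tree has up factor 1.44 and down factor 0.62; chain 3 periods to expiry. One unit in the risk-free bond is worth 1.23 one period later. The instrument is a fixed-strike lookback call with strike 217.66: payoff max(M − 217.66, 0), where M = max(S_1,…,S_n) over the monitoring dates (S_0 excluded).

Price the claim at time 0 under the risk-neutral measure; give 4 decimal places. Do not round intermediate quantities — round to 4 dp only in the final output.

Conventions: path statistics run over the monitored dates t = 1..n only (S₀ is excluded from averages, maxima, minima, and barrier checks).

With p* = (R−d)/(u−d) = 0.7439, sum probability × payoff across the paths and divide by R^3.
Enumerate all 2^3 = 8 price paths (U = up ×1.44, D = down ×0.62); each path with k up-moves has probability p*^k·(1−p*)^(3−k).
DDD: M=66.9600, payoff=0.0000, prob=0.016796
UDD: M=155.5200, payoff=0.0000, prob=0.048790
DUD: M=96.4224, payoff=0.0000, prob=0.048790
UUD: M=223.9488, payoff=6.2888, prob=0.141722
DDU: M=66.9600, payoff=0.0000, prob=0.048790
UDU: M=155.5200, payoff=0.0000, prob=0.141722
DUU: M=138.8483, payoff=0.0000, prob=0.141722
UUU: M=322.4863, payoff=104.8263, prob=0.411669
Price = Σ prob·payoff / R^3 = 44.044967 / 1.860867 = 23.6691

price = 23.6691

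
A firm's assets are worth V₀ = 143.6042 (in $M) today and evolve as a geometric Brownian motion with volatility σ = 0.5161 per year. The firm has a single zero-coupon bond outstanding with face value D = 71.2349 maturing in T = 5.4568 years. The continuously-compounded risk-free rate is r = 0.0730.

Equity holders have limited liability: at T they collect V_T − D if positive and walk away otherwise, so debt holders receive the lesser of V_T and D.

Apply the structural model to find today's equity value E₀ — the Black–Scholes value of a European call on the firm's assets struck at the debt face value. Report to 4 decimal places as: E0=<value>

Equity is a call on the firm's assets struck at D = 71.2349:
d₁ = [ln(V₀/D) + (r + σ²/2)T] / (σ√T)
   = [ln(143.6042/71.2349) + (0.0730 + 0.5·0.5161²)·5.4568] / (0.5161·√5.4568)
   = [0.701078 + 1.125081] / 1.205599 = 1.514732
d₂ = d₁ − σ√T = 1.514732 − 1.205599 = 0.309133
N(d₁) = 0.935080,  N(d₂) = 0.621390,  e^(−rT) = 0.671429
E₀ = V₀·N(d₁) − D·e^(−rT)·N(d₂)
   = 143.6042·0.935080 − 71.2349·0.671429·0.621390 = 104.560813

E0=104.5608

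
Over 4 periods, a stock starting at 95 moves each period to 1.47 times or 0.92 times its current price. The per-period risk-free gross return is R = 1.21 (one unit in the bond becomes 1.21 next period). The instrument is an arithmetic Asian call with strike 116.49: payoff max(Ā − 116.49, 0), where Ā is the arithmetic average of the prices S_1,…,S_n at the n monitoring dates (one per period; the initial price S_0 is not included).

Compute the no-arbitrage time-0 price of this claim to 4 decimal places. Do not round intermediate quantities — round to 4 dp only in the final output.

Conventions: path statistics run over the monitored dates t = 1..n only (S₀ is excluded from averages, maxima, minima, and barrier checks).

No-arbitrage gives p* = (R−d)/(u−d) = 0.5273: enumerate every path, weight its payoff by its p*-probability, and discount by R^4.
Enumerate all 2^4 = 16 price paths (U = up ×1.47, D = down ×0.92); each path with k up-moves has probability p*^k·(1−p*)^(4−k).
DDDD: Ā=77.4602, payoff=0.0000, prob=0.049939
UDDD: Ā=123.7679, payoff=7.2779, prob=0.055702
DUDD: Ā=110.7054, payoff=0.0000, prob=0.055702
UUDD: Ā=176.8880, payoff=60.3980, prob=0.062129
DDUD: Ā=98.6879, payoff=0.0000, prob=0.055702
UDUD: Ā=157.6861, payoff=41.1961, prob=0.062129
DUUD: Ā=144.6236, payoff=28.1336, prob=0.062129
UUUD: Ā=231.0833, payoff=114.5933, prob=0.069297
DDDU: Ā=87.6318, payoff=0.0000, prob=0.055702
UDDU: Ā=140.0204, payoff=23.5304, prob=0.062129
DUDU: Ā=126.9579, payoff=10.4679, prob=0.062129
UUDU: Ā=202.8566, payoff=86.3666, prob=0.069297
DDUU: Ā=114.9404, payoff=0.0000, prob=0.062129
UDUU: Ā=183.6547, payoff=67.1647, prob=0.069297
DUUU: Ā=170.5922, payoff=54.1022, prob=0.069297
UUUU: Ā=272.5767, payoff=156.0867, prob=0.077293
Price = Σ prob·payoff / R^4 = 44.971348 / 2.143589 = 20.9795

price = 20.9795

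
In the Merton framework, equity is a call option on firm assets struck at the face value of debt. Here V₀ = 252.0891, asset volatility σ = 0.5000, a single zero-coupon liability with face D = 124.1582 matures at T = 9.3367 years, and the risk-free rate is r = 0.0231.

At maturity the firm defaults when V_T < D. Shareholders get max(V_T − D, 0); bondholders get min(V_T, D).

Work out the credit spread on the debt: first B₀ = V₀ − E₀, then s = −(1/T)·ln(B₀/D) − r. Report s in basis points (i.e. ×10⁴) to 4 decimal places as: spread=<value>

Equity is a call on the firm's assets struck at D = 124.1582:
d₁ = [ln(V₀/D) + (r + σ²/2)T] / (σ√T)
   = [ln(252.0891/124.1582) + (0.0231 + 0.5·0.5000²)·9.3367] / (0.5000·√9.3367)
   = [0.708226 + 1.382765] / 1.527801 = 1.368628
d₂ = d₁ − σ√T = 1.368628 − 1.527801 = -0.159172
N(d₁) = 0.914442,  N(d₂) = 0.436767,  e^(−rT) = 0.805995
E₀ = V₀·N(d₁) − D·e^(−rT)·N(d₂)
   = 252.0891·0.914442 − 124.1582·0.805995·0.436767 = 186.813312
B₀ = V₀ − E₀ = 252.0891 − 186.813312 = 65.275788
spread = −(1/T)·ln(B₀/D) − r = −(1/9.3367)·ln(65.275788/124.1582) − 0.0231 = 0.04576109
in basis points: 0.04576109 × 10⁴ = 457.6109 bp

spread=457.6109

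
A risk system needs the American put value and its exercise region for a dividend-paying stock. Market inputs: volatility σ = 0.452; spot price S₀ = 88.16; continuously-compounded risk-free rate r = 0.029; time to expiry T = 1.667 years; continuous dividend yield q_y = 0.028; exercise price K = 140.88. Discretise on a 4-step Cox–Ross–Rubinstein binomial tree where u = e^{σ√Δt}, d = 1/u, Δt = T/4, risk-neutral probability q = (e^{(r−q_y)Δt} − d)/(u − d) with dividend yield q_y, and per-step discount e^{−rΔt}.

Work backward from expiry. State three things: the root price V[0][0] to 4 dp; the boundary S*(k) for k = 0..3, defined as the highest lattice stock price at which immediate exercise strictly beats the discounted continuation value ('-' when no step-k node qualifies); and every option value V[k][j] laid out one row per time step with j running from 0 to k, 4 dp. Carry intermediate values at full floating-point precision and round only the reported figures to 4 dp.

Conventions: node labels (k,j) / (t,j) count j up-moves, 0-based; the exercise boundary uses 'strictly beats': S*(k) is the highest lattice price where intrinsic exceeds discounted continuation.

Δt=0.41675, u=1.33883, d=0.74692, q=0.42827, disc=e^(-rΔt)=0.98799
k=4 terminal: V=max(K-S,0) → 113.4407 91.6961 52.7200 0.0000 0.0000
k=3: j=0 S=36.7365 intr=104.1435 cont=102.8773 V=104.1435[EX]; j=1 S=65.8487 intr=75.0313 cont=74.1028 V=75.0313[EX]; j=2 S=118.0310 intr=22.8490 cont=29.7796 V=29.7796[hold]; j=3 S=211.5656 intr=0.0000 cont=0.0000 V=0.0000[hold]  S*(3)=65.8487
k=2: j=0 S=49.1839 intr=91.6961 cont=90.5743 V=91.6961[EX]; j=1 S=88.1600 intr=52.7200 cont=54.9829 V=54.9829[hold]; j=2 S=158.0231 intr=0.0000 cont=16.8214 V=16.8214[hold]  S*(2)=49.1839
k=1: j=0 S=65.8487 intr=75.0313 cont=75.0603 V=75.0603[hold]; j=1 S=118.0310 intr=22.8490 cont=38.1753 V=38.1753[hold]  S*(1)=-
k=0: j=0 S=88.1600 intr=52.7200 cont=58.5517 V=58.5517[hold]  S*(0)=-

price = 58.5517
boundary = - - 49.1839 65.8487
tree:
58.5517
75.0603 38.1753
91.6961 54.9829 16.8214
104.1435 75.0313 29.7796 0.0000
113.4407 91.6961 52.7200 0.0000 0.0000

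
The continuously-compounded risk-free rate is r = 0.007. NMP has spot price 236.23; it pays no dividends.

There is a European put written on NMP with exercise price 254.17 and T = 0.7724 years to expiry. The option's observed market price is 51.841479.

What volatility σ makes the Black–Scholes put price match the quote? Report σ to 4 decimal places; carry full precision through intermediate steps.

At σ = 0.5065 the Black–Scholes value reproduces the quote:
σ√T = 0.5065·√0.7724 = 0.445144
d₁ = (ln(S/K) + (r+σ²/2)T) / (σ√T) = (ln(236.23/254.17) + (0.007+0.5065²/2)·0.7724) / 0.445144 = (-0.073197 + 0.104483) / 0.445144 = 0.070283
d₂ = d₁ − σ√T = 0.070283 − 0.445144 = -0.374861
e^{−rT} = 0.994608
N(−d₁) = 0.471984,  N(−d₂) = 0.646118
V = K·e^{−rT}·N(−d₂) − S·N(−d₁) = 163.338323 − 111.496844 = 51.841479 (matching the quote); vega is positive throughout, so no other σ reproduces this price

sigma = 0.5065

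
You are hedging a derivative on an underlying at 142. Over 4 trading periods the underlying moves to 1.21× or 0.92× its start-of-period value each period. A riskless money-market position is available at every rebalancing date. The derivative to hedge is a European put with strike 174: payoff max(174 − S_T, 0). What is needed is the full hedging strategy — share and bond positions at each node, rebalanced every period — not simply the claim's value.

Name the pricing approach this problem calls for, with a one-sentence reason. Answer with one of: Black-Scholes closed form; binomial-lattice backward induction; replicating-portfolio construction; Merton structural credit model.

Key observation: the task asks for the hedge itself — share and bond holdings at every node of the 4-period tree on spot 142 with factors 1.21/0.92 — which is exactly what the replicating-portfolio construction produces.

framework: replicating-portfolio construction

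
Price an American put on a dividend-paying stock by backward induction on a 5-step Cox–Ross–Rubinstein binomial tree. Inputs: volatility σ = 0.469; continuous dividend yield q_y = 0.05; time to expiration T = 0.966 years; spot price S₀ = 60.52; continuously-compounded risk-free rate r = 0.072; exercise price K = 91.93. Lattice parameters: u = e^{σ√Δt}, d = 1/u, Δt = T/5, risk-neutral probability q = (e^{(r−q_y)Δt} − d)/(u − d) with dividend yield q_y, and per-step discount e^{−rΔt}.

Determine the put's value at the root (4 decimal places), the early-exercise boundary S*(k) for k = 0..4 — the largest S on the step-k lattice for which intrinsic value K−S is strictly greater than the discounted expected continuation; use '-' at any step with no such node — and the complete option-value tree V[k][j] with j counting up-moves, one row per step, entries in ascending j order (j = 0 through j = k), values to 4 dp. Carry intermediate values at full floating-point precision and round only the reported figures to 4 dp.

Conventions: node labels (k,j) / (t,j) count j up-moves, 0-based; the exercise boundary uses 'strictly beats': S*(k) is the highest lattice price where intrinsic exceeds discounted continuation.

Δt=0.19320, u=1.22893, d=0.81371, q=0.45890, disc=e^(-rΔt)=0.98619
k=5 terminal: V=max(K-S,0) → 70.3398 59.3228 42.6840 17.5549 0.0000 0.0000
k=4: j=0 S=26.5329 intr=65.3971 cont=64.3822 V=65.3971[EX]; j=1 S=40.0721 intr=51.8579 cont=50.9732 V=51.8579[EX]; j=2 S=60.5200 intr=31.4100 cont=30.7219 V=31.4100[EX]; j=3 S=91.4020 intr=0.5280 cont=9.3677 V=9.3677[hold]; j=4 S=138.0424 intr=0.0000 cont=0.0000 V=0.0000[hold]  S*(4)=60.5200
k=3: j=0 S=32.6072 intr=59.3228 cont=58.3663 V=59.3228[EX]; j=1 S=49.2460 intr=42.6840 cont=41.8875 V=42.6840[EX]; j=2 S=74.3751 intr=17.5549 cont=21.0005 V=21.0005[hold]; j=3 S=112.3270 intr=0.0000 cont=4.9988 V=4.9988[hold]  S*(3)=49.2460
k=2: j=0 S=40.0721 intr=51.8579 cont=50.9732 V=51.8579[EX]; j=1 S=60.5200 intr=31.4100 cont=32.2812 V=32.2812[hold]; j=2 S=91.4020 intr=0.5280 cont=13.4686 V=13.4686[hold]  S*(2)=40.0721
k=1: j=0 S=49.2460 intr=42.6840 cont=42.2818 V=42.6840[EX]; j=1 S=74.3751 intr=17.5549 cont=23.3214 V=23.3214[hold]  S*(1)=49.2460
k=0: j=0 S=60.5200 intr=31.4100 cont=33.3316 V=33.3316[hold]  S*(0)=-

price = 33.3316
boundary = - 49.2460 40.0721 49.2460 60.5200
tree:
33.3316
42.6840 23.3214
51.8579 32.2812 13.4686
59.3228 42.6840 21.0005 4.9988
65.3971 51.8579 31.4100 9.3677 0.0000
70.3398 59.3228 42.6840 17.5549 0.0000 0.0000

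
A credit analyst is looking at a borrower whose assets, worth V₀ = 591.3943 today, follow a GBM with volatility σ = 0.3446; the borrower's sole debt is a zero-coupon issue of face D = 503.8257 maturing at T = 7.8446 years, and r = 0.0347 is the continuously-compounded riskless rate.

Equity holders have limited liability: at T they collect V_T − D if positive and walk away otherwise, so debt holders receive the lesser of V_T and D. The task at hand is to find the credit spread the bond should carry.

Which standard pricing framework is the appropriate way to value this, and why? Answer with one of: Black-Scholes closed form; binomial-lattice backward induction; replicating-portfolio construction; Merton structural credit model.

framework: Merton structural credit model

Key observation: the data describe a firm's assets (V₀ = 591.3943, GBM) and a single zero-coupon debt of face 503.8257, so credit quantities follow from equity-as-call in the structural model.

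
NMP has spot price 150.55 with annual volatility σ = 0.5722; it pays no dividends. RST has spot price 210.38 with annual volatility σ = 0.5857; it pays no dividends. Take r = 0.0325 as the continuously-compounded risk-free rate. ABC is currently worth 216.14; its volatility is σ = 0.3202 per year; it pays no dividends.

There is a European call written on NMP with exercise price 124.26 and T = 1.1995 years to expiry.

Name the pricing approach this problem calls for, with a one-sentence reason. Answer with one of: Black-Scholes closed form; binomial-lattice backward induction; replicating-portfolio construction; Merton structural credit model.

Key observation: with NMP following a GBM at constant σ and r, the European call struck at 124.26 prices in closed form — nothing here needs a stepwise model or a balance sheet.

framework: Black-Scholes closed form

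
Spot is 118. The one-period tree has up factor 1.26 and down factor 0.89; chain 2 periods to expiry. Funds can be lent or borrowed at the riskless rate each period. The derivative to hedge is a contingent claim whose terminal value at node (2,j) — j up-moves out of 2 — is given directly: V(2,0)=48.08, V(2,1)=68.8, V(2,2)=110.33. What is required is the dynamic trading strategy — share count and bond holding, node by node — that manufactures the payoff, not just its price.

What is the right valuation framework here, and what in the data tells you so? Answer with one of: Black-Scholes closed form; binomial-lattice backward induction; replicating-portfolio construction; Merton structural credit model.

Key observation: since the answer must list Δ and B at each node of the 1.26/0.89 lattice on 118, the replicating-portfolio method — solving the two-state system at every node — is the one that applies.

framework: replicating-portfolio construction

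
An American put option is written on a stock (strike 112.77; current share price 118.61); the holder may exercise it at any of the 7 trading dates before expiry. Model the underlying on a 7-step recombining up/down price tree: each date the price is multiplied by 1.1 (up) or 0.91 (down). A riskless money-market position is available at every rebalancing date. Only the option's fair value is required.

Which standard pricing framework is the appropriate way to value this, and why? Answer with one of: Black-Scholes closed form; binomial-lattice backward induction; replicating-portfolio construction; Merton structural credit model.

framework: binomial-lattice backward induction

Key observation: an American put (K = 112.77, S₀ = 118.61) on a 7-date tree has no closed form — the optimal stopping decision is embedded and must be resolved recursively from expiry.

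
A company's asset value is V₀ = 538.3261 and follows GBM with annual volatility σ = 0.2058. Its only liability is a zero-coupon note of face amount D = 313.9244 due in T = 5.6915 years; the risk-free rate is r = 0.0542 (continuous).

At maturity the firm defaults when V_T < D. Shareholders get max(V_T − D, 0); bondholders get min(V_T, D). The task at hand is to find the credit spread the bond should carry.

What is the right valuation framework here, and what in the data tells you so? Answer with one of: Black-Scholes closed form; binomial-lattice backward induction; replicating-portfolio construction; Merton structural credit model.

Key observation: a levered firm with one bullet debt due at 5.6915 years is the canonical structural-credit setup: equity is a call on the firm's assets struck at the face value.

framework: Merton structural credit model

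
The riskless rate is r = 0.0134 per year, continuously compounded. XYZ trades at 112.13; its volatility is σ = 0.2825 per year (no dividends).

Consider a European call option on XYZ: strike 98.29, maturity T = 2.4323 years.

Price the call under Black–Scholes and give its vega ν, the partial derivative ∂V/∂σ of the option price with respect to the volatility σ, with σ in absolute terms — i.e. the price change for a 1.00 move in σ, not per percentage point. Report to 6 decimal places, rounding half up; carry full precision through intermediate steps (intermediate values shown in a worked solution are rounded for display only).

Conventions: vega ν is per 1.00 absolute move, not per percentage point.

price = 27.784217
ν = 58.507344

σ√T = 0.2825·√2.4323 = 0.440582
d₁ = (ln(S/K) + (r+σ²/2)T) / (σ√T) = (ln(112.13/98.29) + (0.0134+0.2825²/2)·2.4323) / 0.440582 = (0.131737 + 0.129649) / 0.440582 = 0.593274
d₂ = d₁ − σ√T = 0.593274 − 0.440582 = 0.152691
e^{−rT} = 0.967933
N(d₁) = 0.723501,  N(d₂) = 0.560679
Call price V = S·N(d₁) − K·e^{−rT}·N(d₂) = 81.126162 − 53.341944 = 27.784217
φ(d₁) = (1/√(2π))·e^{−d₁²/2} = 0.334565
ν = S·φ(d₁)·√T = 58.507344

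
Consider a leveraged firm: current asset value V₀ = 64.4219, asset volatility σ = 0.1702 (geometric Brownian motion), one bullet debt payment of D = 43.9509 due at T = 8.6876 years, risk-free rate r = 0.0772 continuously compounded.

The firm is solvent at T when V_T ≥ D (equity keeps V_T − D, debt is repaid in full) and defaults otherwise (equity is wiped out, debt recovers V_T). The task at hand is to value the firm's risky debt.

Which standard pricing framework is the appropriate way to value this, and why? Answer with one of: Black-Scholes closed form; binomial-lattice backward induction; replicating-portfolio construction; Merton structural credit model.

framework: Merton structural credit model

Key observation: with the firm-asset dynamics (V₀ = 64.4219) and a single zero-coupon liability of face 43.9509 given, debt value, spread, and default probability all derive from the option view of the balance sheet.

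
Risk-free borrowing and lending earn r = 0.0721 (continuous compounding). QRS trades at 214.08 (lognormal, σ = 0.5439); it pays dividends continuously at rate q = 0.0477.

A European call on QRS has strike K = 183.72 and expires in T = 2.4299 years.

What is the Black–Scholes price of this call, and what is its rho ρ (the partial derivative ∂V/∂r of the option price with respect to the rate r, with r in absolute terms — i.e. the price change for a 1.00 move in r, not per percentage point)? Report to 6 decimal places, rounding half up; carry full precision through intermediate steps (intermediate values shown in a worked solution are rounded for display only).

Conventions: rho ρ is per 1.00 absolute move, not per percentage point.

σ√T = 0.5439·√2.4299 = 0.847839
d₁ = (ln(S/K) + (r−q+σ²/2)T) / (σ√T) = (ln(214.08/183.72) + (0.0721−0.0477+0.5439²/2)·2.4299) / 0.847839 = (0.152937 + 0.418705) / 0.847839 = 0.674234
d₂ = d₁ − σ√T = 0.674234 − 0.847839 = -0.173605
e^{−rT} = 0.839293
e^{−qT} = 0.890559
N(d₁) = 0.749919,  N(d₂) = 0.431088
Call price V = S·e^{−qT}·N(d₁) − K·e^{−rT}·N(d₂) = 142.972616 − 66.471561 = 76.501056
ρ = K·T·e^{−rT}·N(d₂) = 161.519245

price = 76.501056
ρ = 161.519245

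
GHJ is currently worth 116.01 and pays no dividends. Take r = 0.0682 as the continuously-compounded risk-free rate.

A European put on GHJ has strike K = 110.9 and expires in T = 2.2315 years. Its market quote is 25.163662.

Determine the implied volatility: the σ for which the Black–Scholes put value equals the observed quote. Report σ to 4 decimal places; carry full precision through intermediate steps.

sigma = 0.5673

At σ = 0.5673 the Black–Scholes value reproduces the quote:
σ√T = 0.5673·√2.2315 = 0.847444
d₁ = (ln(S/K) + (r+σ²/2)T) / (σ√T) = (ln(116.01/110.9) + (0.0682+0.5673²/2)·2.2315) / 0.847444 = (0.045047 + 0.511269) / 0.847444 = 0.656464
d₂ = d₁ − σ√T = 0.656464 − 0.847444 = -0.190980
e^{−rT} = 0.858827
N(−d₁) = 0.255763,  N(−d₂) = 0.575730
V = K·e^{−rT}·N(−d₂) − S·N(−d₁) = 54.834703 − 29.671041 = 25.163662 (the quoted price), and the Black–Scholes price is strictly increasing in σ, so σ is unique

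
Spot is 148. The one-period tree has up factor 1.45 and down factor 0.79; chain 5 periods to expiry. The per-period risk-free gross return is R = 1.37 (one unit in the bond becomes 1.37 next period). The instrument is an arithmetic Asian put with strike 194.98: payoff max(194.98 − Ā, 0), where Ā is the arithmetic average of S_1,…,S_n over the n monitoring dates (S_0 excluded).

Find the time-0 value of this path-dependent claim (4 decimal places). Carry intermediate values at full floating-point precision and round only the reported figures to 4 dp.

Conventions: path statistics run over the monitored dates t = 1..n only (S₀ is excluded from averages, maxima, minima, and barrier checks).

Risk-neutral up-probability p* = (R−d)/(u−d) = (1.37−0.79)/(1.45−0.79) = 0.8788; the claim prices as the p*-weighted sum of path payoffs discounted by R^5.
Enumerate all 2^5 = 32 price paths (U = up ×1.45, D = down ×0.79); each path with k up-moves has probability p*^k·(1−p*)^(5−k).
DDDDD: Ā=77.0886, payoff=117.8914, prob=0.000026
UDDDD: Ā=141.4918, payoff=53.4882, prob=0.000190
DUDDD: Ā=121.9558, payoff=73.0242, prob=0.000190
UUDDD: Ā=223.8429, payoff=0.0000, prob=0.001375
DDUDD: Ā=106.5223, payoff=88.4577, prob=0.000190
UDUDD: Ā=195.5157, payoff=0.0000, prob=0.001375
DUUDD: Ā=175.9797, payoff=19.0003, prob=0.001375
UUUDD: Ā=323.0007, payoff=0.0000, prob=0.009971
DDDUD: Ā=94.3299, payoff=100.6501, prob=0.000190
UDDUD: Ā=173.1372, payoff=21.8428, prob=0.001375
DUDUD: Ā=153.6012, payoff=41.3788, prob=0.001375
UUDUD: Ā=281.9263, payoff=0.0000, prob=0.009971
DDUUD: Ā=138.1678, payoff=56.8122, prob=0.001375
UDUUD: Ā=253.5991, payoff=0.0000, prob=0.009971
DUUUD: Ā=234.0631, payoff=0.0000, prob=0.009971
UUUUD: Ā=429.6094, payoff=0.0000, prob=0.072291
DDDDU: Ā=84.6979, payoff=110.2821, prob=0.000190
UDDDU: Ā=155.4582, payoff=39.5218, prob=0.001375
DUDDU: Ā=135.9222, payoff=59.0578, prob=0.001375
UUDDU: Ā=249.4774, payoff=0.0000, prob=0.009971
DDUDU: Ā=120.4888, payoff=74.4912, prob=0.001375
UDUDU: Ā=221.1502, payoff=0.0000, prob=0.009971
DUUDU: Ā=201.6142, payoff=0.0000, prob=0.009971
UUUDU: Ā=370.0515, payoff=0.0000, prob=0.072291
DDDUU: Ā=108.2963, payoff=86.6837, prob=0.001375
UDDUU: Ā=198.7718, payoff=0.0000, prob=0.009971
DUDUU: Ā=179.2358, payoff=15.7442, prob=0.009971
UUDUU: Ā=328.9770, payoff=0.0000, prob=0.072291
DDUUU: Ā=163.8023, payoff=31.1777, prob=0.009971
UDUUU: Ā=300.6498, payoff=0.0000, prob=0.072291
DUUUU: Ā=281.1138, payoff=0.0000, prob=0.072291
UUUUU: Ā=515.9684, payoff=0.0000, prob=0.524107
Price = Σ prob·payoff / R^5 = 1.100208 / 4.826172 = 0.2280

price = 0.2280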